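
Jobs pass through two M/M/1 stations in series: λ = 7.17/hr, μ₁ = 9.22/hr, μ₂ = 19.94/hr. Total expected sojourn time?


Each node sees arrival rate λ = 7.17/hr (tandem ⇒ throughput preserved).
W₁ = 1/(μ₁−λ) = 1/(9.22−7.17) = 0.48780 hr
W₂ = 1/(μ₂−λ) = 1/(19.94−7.17) = 0.07831 hr
W_total = W₁ + W₂ = 0.48780 + 0.07831 = 0.56611 hr

Final: 0.56611 hr


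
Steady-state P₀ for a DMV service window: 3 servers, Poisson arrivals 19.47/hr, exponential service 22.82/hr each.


a = λ/μ = 19.47/22.82 = 0.8532; ρ = a/c = 0.2844
Σ_{k=0}^{2} a^k/k! (terms k=0..2) = 1.00000 + 0.85320 + 0.36397 = 2.21717
Tail: a^3/(3!(1−ρ)) = 0.62108/(6·0.7156) = 0.14465
P₀ = 1/(2.21717 + 0.14465) = 1/2.36183 = 0.423401

Final: 0.423401


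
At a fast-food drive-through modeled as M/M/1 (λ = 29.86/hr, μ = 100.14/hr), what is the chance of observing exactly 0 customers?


ρ = 29.86/100.14 = 0.2982
P_n = (1−ρ)·ρ^n = (1 − 0.2982)·0.2982^0 = 0.7018·1.000000 = 0.701817

Final: 0.701817


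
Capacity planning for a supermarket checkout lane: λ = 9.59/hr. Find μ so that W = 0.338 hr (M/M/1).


W = 1/(μ−λ) ⇒ μ − λ = 1/W = 1/0.338 = 2.9586
μ = λ + 1/W = 9.59 + 2.9586 = 12.5486 per hr

Final: 12.5486 /hr


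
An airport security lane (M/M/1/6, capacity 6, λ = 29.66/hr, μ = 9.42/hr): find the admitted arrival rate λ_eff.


ρ = 3.1486; P_K = (1−ρ)ρ^6/(1−ρ^7) = 0.682623
λ_eff = λ(1 − P_K) = 29.66·(1 − 0.682623) = 29.66·0.317377 = 9.4134 /hr

Final: 9.4134 /hr


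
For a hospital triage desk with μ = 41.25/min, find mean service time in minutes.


Mean service time = 1/μ = 1/41.25 minute = 0.02424 minute
In minutes: 0.02424 × 1 = 0.02424 min

Final: 0.02424 min


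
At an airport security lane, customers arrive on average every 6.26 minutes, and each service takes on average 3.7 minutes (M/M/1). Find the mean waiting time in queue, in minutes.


λ = 60/6.26 = 9.5847 /hr
μ = 60/3.7 = 16.2162 /hr
ρ = λ/μ = 9.5847/16.2162 = 0.5911
Wq = ρ/(μ−λ) = 0.5911/(16.2162−9.5847) = 0.08913 hr
In minutes: 0.08913·60 = 5.348 min

Final: 5.348 min


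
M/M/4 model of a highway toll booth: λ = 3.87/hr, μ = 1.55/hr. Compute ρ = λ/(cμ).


ρ = λ/(cμ) = 3.87/(4·1.55) = 3.87/6.20 = 0.6242

Final: 0.6242


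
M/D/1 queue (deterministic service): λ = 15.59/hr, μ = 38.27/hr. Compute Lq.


ρ = 15.59/38.27 = 0.4074
M/D/1: Lq = ρ²/(2(1−ρ)) = 0.1659/(2·0.5926) = 0.14001

Final: 0.14001


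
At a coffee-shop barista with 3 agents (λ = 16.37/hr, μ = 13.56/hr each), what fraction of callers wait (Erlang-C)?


a = λ/μ = 1.2072; ρ = a/3 = 0.4024
P₀ = 0.291833 (from M/M/c formula)
C(c,a) = [a^c/(c!(1−ρ))]·P₀ = [1.75941/(6·0.5976)]·0.291833
= 0.49070·0.291833 = 0.143201

Final: 0.143201


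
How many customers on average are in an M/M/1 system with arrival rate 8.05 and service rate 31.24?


ρ = λ/μ = 8.05/31.24 = 0.2577
L = ρ/(1−ρ) = 0.2577/(1 − 0.2577) = 0.2577/0.7423 = 0.3471

Final: 0.3471


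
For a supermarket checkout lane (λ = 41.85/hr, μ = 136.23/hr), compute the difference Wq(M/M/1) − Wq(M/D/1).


ρ = 41.85/136.23 = 0.3072
Wq(M/M/1) = ρ/(μ−λ) = 0.3072/94.38 = 0.003255 hr
Wq(M/D/1) = ρ/(2(μ−λ)) = 0.001627 hr
Savings = 0.003255 − 0.001627 = 0.001627 hr

Final: 0.001627 hr


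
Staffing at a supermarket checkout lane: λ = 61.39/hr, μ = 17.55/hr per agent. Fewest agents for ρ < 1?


Stability requires cμ > λ ⇔ c > λ/μ.
λ/μ = 61.39/17.55 = 3.4980
Minimum integer c = ⌊3.4980⌋ + 1 = 4
Check: 4·17.55 = 70.20 > 61.39, while 3·17.55 = 52.65 ≤ 61.39

Final: 4 servers


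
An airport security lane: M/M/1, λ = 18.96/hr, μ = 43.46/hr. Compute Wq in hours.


ρ = 18.96/43.46 = 0.4363
Wq = ρ/(μ−λ) = 0.4363/(43.46 − 18.96) = 0.4363/24.50 = 0.01781 hr

Final: 0.01781 hr


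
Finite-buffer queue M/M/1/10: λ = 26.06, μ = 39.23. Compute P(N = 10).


ρ = λ/μ = 26.06/39.23 = 0.6643
P_K = (1−ρ)ρ^K/(1−ρ^(K+1)) = (0.3357·0.016733)/(1 − 0.011115)
= 0.005617/0.988885 = 0.005680

Final: 0.005680


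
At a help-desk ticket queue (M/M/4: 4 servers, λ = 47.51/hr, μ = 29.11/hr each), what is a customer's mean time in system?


a = 1.6321; ρ = 0.4080; P₀ = 0.192756
Lq = P₀·a^c·ρ/(c!(1−ρ)²) = 0.06635
Wq = Lq/λ = 0.06635/47.51 = 0.001397 hr
W = Wq + 1/μ = 0.001397 + 0.03435 = 0.03575 hr

Final: 0.03575 hr


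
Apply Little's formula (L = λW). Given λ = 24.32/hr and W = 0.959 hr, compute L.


L = λW = 24.32·0.959 = 23.3229

Final: 23.3229


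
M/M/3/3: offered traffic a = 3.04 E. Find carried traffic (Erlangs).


B(3,3.04) = 0.350921 (Erlang-B)
Carried load = a(1 − B) = 3.04·(1 − 0.350921) = 3.04·0.649079 = 1.9732 E

Final: 1.9732 Erlangs


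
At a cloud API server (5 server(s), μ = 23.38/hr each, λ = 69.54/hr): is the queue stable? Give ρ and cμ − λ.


Total capacity cμ = 5·23.38 = 116.90/hr
ρ = λ/(cμ) = 69.54/116.90 = 0.5949
Stable ⇔ ρ < 1: YES
Spare capacity = cμ − λ = 116.90 − 69.54 = 47.36/hr

Final: ρ = 0.5949; stable; margin = 47.36/hr


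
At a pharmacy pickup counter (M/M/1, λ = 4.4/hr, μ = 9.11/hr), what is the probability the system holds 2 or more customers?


ρ = 4.4/9.11 = 0.4830
P(N ≥ n) = ρ^n = 0.4830^2 = 0.233275

Final: 0.233275


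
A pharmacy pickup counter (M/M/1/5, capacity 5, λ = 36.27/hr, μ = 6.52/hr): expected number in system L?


ρ = 36.27/6.52 = 5.5629
L = ρ[1 − (K+1)ρ^K + Kρ^(K+1)] / [(1−ρ)(1−ρ^(K+1))]
Numerator: 5.5629·(1 − 6·5327.209781 + 5·29634.647047) = 646468.116481
Denominator: (-4.5629)·(-29633.647047) = 135214.877246
L = 646468.116481/135214.877246 = 4.7810

Final: 4.7810


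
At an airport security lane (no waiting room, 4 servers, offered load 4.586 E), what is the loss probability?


B(c,a) = (a^c/c!) / Σ_{k=0}^{c} a^k/k!
a^4/4! = 18.429984
Σ terms (k=0..4): 1.00000 + 4.58600 + 10.51570 + 16.07500 + 18.42998 = 50.606679
B = 18.429984/50.606679 = 0.364181

Final: 0.364181


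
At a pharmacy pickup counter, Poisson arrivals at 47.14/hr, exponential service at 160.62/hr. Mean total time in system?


W = 1/(μ−λ) = 1/(160.62 − 47.14) = 1/113.48 = 0.008812 hr

Final: 0.008812 hr


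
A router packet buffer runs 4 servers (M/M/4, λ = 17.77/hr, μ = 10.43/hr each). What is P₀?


a = λ/μ = 17.77/10.43 = 1.7037; ρ = a/c = 0.4259
Σ_{k=0}^{3} a^k/k! (terms k=0..3) = 1.00000 + 1.70374 + 1.45136 + 0.82425 = 4.97935
Tail: a^4/(4!(1−ρ)) = 8.42583/(24·0.5741) = 0.61156
P₀ = 1/(4.97935 + 0.61156) = 1/5.59091 = 0.178862

Final: 0.178862


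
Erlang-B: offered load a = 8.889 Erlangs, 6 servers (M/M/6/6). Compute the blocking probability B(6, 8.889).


B(c,a) = (a^c/c!) / Σ_{k=0}^{c} a^k/k!
a^6/6! = 685.148862
Σ terms (k=0..6): 1.00000 + 8.88900 + 39.50716 + 117.05972 + 260.13596 + 462.46970 + 685.14886 = 1574.210395
B = 685.148862/1574.210395 = 0.435233

Final: 0.435233


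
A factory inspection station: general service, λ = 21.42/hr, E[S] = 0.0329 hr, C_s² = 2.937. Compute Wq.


ρ = λ·E[S] = 21.42·0.0329 = 0.7047
E[S²] = E[S]²(1+C_s²) = 0.0329²·(1+2.937) = 0.004261
Wq = λ·E[S²]/(2(1−ρ)) = 21.42·0.004261/(2·0.2953) = 0.15456 hr

Final: 0.15456 hr


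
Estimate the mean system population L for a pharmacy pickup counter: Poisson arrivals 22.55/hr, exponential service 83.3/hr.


ρ = λ/μ = 22.55/83.3 = 0.2707
L = ρ/(1−ρ) = 0.2707/(1 − 0.2707) = 0.2707/0.7293 = 0.3712

Final: 0.3712


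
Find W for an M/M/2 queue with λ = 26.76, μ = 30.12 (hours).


a = 0.8884; ρ = 0.4442; P₀ = 0.384828
Lq = P₀·a^c·ρ/(c!(1−ρ)²) = 0.21842
Wq = Lq/λ = 0.21842/26.76 = 0.008162 hr
W = Wq + 1/μ = 0.008162 + 0.03320 = 0.04136 hr

Final: 0.04136 hr


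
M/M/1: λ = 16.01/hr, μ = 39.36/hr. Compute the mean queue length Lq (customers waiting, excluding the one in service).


ρ = 16.01/39.36 = 0.4068
Lq = ρ²/(1−ρ) = 0.1655/0.5932 = 0.2789

Final: 0.2789


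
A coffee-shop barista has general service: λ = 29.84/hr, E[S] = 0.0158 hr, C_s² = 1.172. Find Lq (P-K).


ρ = λ·E[S] = 29.84·0.0158 = 0.4715
Lq = ρ²(1+C_s²)/(2(1−ρ)) = 0.2223·(1+1.172)/(2·0.5285)
= 0.2223·2.1720/1.0571 = 0.45674

Final: 0.45674


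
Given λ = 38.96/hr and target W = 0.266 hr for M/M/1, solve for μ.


W = 1/(μ−λ) ⇒ μ − λ = 1/W = 1/0.266 = 3.7594
μ = λ + 1/W = 38.96 + 3.7594 = 42.7194 per hr

Final: 42.7194 /hr


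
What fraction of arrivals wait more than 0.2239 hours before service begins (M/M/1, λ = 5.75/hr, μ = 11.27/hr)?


ρ = 5.75/11.27 = 0.5102
P(Wq > t) = ρ·e^{−(μ−λ)t} = 0.5102·e^{−1.2359}
= 0.5102·0.290565 = 0.148247

Final: 0.148247


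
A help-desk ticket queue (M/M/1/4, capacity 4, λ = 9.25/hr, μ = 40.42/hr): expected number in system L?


ρ = 9.25/40.42 = 0.2288
L = ρ[1 − (K+1)ρ^K + Kρ^(K+1)] / [(1−ρ)(1−ρ^(K+1))]
Numerator: 0.2288·(1 − 5·0.002743 + 4·0.0006277) = 0.226283
Denominator: (0.7712)·(0.999372) = 0.770669
L = 0.226283/0.770669 = 0.2936

Final: 0.2936


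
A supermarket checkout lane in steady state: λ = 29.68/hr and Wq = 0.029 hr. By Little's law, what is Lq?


Lq = λWq = 29.68·0.029 = 0.8607

Final: 0.8607


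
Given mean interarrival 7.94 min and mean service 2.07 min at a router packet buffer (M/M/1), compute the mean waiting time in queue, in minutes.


λ = 60/7.94 = 7.5567 /hr
μ = 60/2.07 = 28.9855 /hr
ρ = λ/μ = 7.5567/28.9855 = 0.2607
Wq = ρ/(μ−λ) = 0.2607/(28.9855−7.5567) = 0.01217 hr
In minutes: 0.01217·60 = 0.7300 min

Final: 0.7300 min


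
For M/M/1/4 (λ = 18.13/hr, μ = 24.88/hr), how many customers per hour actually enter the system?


ρ = 0.7287; P_K = (1−ρ)ρ^4/(1−ρ^5) = 0.096279
λ_eff = λ(1 − P_K) = 18.13·(1 − 0.096279) = 18.13·0.903721 = 16.3845 /hr

Final: 16.3845 /hr


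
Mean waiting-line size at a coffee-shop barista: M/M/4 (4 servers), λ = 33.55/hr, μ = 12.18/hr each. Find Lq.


a = λ/μ = 2.7545; ρ = a/4 = 0.6886
P₀ = 0.053376
Lq = P₀·a^c·ρ / (c!·(1−ρ)²) = 0.053376·57.56797·0.6886/(24·0.09695)
= 0.90938

Final: 0.90938


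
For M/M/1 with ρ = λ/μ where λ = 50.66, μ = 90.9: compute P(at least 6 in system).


ρ = 50.66/90.9 = 0.5573
P(N ≥ n) = ρ^n = 0.5573^6 = 0.029965

Final: 0.029965


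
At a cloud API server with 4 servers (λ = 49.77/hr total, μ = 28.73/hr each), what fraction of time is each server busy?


ρ = λ/(cμ) = 49.77/(4·28.73) = 49.77/114.92 = 0.4331

Final: 0.4331


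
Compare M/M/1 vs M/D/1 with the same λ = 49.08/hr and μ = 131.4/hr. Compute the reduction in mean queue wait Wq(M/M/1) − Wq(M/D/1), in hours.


ρ = 49.08/131.4 = 0.3735
Wq(M/M/1) = ρ/(μ−λ) = 0.3735/82.32 = 0.004537 hr
Wq(M/D/1) = ρ/(2(μ−λ)) = 0.002269 hr
Savings = 0.004537 − 0.002269 = 0.002269 hr

Final: 0.002269 hr


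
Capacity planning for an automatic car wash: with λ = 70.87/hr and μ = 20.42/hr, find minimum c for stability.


Stability requires cμ > λ ⇔ c > λ/μ.
λ/μ = 70.87/20.42 = 3.4706
Minimum integer c = ⌊3.4706⌋ + 1 = 4
Check: 4·20.42 = 81.68 > 70.87, while 3·20.42 = 61.26 ≤ 70.87

Final: 4 servers


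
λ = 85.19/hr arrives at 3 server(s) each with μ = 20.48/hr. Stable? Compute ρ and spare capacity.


Total capacity cμ = 3·20.48 = 61.44/hr
ρ = λ/(cμ) = 85.19/61.44 = 1.3866
Stable ⇔ ρ < 1: NO
Spare capacity = cμ − λ = 61.44 − 85.19 = -23.75/hr

Final: ρ = 1.3866; unstable; margin = -23.75/hr


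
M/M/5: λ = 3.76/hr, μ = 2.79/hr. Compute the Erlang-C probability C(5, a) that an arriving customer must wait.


a = λ/μ = 1.3477; ρ = a/5 = 0.2695
P₀ = 0.259614 (from M/M/c formula)
C(c,a) = [a^c/(c!(1−ρ))]·P₀ = [4.44548/(120·0.7305)]·0.259614
= 0.05072·0.259614 = 0.013166

Final: 0.013166


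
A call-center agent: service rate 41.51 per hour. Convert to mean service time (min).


Mean service time = 1/μ = 1/41.51 hour = 0.02409 hour
In minutes: 0.02409 × 60 = 1.4454 min

Final: 1.4454 min


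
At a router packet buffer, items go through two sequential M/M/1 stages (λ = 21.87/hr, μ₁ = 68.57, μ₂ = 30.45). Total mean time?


Each node sees arrival rate λ = 21.87/hr (tandem ⇒ throughput preserved).
W₁ = 1/(μ₁−λ) = 1/(68.57−21.87) = 0.02141 hr
W₂ = 1/(μ₂−λ) = 1/(30.45−21.87) = 0.11655 hr
W_total = W₁ + W₂ = 0.02141 + 0.11655 = 0.13796 hr

Final: 0.13796 hr


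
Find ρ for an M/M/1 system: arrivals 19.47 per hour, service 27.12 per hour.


ρ = λ/μ = 19.47/27.12 = 0.7179

Final: 0.7179


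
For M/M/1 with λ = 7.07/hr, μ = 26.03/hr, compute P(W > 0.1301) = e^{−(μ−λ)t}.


W ~ Exponential(μ−λ) for M/M/1.
μ − λ = 26.03 − 7.07 = 18.9600
P(W > t) = e^{−(μ−λ)t} = e^{−2.4667} = 0.084865

Final: 0.084865


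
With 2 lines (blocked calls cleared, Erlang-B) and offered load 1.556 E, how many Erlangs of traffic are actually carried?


B(2,1.556) = 0.321398 (Erlang-B)
Carried load = a(1 − B) = 1.556·(1 − 0.321398) = 1.556·0.678602 = 1.0559 E

Final: 1.0559 Erlangs


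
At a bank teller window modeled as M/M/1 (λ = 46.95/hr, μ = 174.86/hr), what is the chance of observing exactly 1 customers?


ρ = 46.95/174.86 = 0.2685
P_n = (1−ρ)·ρ^n = (1 − 0.2685)·0.2685^1 = 0.7315·0.268501 = 0.196408

Final: 0.196408


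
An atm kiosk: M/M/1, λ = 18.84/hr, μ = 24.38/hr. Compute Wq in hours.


ρ = 18.84/24.38 = 0.7728
Wq = ρ/(μ−λ) = 0.7728/(24.38 − 18.84) = 0.7728/5.54 = 0.1395 hr

Final: 0.1395 hr


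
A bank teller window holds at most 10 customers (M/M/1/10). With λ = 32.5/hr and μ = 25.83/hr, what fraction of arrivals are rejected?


ρ = λ/μ = 32.5/25.83 = 1.2582
P_K = (1−ρ)ρ^K/(1−ρ^(K+1)) = (-0.2582·9.944651)/(1 − 12.512627)
= -2.567976/-11.512627 = 0.223057

Final: 0.223057


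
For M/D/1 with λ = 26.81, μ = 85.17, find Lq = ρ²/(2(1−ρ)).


ρ = 26.81/85.17 = 0.3148
M/D/1: Lq = ρ²/(2(1−ρ)) = 0.09909/(2·0.6852) = 0.07230

Final: 0.07230


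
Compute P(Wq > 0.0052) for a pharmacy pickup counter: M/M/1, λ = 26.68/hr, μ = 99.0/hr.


ρ = 26.68/99.0 = 0.2695
P(Wq > t) = ρ·e^{−(μ−λ)t} = 0.2695·e^{−0.3761}
= 0.2695·0.686558 = 0.185024

Final: 0.185024


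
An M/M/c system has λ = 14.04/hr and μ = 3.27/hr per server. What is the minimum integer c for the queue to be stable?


Stability requires cμ > λ ⇔ c > λ/μ.
λ/μ = 14.04/3.27 = 4.2936
Minimum integer c = ⌊4.2936⌋ + 1 = 5
Check: 5·3.27 = 16.35 > 14.04, while 4·3.27 = 13.08 ≤ 14.04

Final: 5 servers


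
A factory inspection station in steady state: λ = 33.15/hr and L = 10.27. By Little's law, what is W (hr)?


W = L/λ = 10.27/33.15 = 0.3098 hr

Final: 0.3098 hr


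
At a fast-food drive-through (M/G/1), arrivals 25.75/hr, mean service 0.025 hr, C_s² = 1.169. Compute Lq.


ρ = λ·E[S] = 25.75·0.025 = 0.6438
Lq = ρ²(1+C_s²)/(2(1−ρ)) = 0.4144·(1+1.169)/(2·0.3562)
= 0.4144·2.1690/0.7125 = 1.26156

Final: 1.26156


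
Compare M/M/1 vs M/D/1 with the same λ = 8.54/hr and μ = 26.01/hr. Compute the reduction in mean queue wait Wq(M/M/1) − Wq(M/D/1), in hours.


ρ = 8.54/26.01 = 0.3283
Wq(M/M/1) = ρ/(μ−λ) = 0.3283/17.47 = 0.01879 hr
Wq(M/D/1) = ρ/(2(μ−λ)) = 0.009397 hr
Savings = 0.01879 − 0.009397 = 0.009397 hr

Final: 0.009397 hr


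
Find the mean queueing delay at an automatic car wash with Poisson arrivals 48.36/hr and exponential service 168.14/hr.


ρ = 48.36/168.14 = 0.2876
Wq = ρ/(μ−λ) = 0.2876/(168.14 − 48.36) = 0.2876/119.78 = 0.002401 hr

Final: 0.002401 hr


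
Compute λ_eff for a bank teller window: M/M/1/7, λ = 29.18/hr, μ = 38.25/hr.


ρ = 0.7629; P_K = (1−ρ)ρ^7/(1−ρ^8) = 0.040278
λ_eff = λ(1 − P_K) = 29.18·(1 − 0.040278) = 29.18·0.959722 = 28.0047 /hr

Final: 28.0047 /hr


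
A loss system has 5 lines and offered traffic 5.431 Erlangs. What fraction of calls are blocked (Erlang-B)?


B(c,a) = (a^c/c!) / Σ_{k=0}^{c} a^k/k!
a^5/5! = 39.374746
Σ terms (k=0..5): 1.00000 + 5.43100 + 14.74788 + 26.69858 + 36.25000 + 39.37475 = 123.502203
B = 39.374746/123.502203 = 0.318818

Final: 0.318818


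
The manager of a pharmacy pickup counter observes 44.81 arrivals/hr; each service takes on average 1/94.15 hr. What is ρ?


ρ = λ/μ = 44.81/94.15 = 0.4759

Final: 0.4759


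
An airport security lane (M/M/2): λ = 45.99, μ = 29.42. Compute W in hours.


a = 1.5632; ρ = 0.7816; P₀ = 0.122579
Lq = P₀·a^c·ρ/(c!(1−ρ)²) = 2.45448
Wq = Lq/λ = 2.45448/45.99 = 0.05337 hr
W = Wq + 1/μ = 0.05337 + 0.03399 = 0.08736 hr

Final: 0.08736 hr


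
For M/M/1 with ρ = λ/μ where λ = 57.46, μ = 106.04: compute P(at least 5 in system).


ρ = 57.46/106.04 = 0.5419
P(N ≥ n) = ρ^n = 0.5419^5 = 0.046717

Final: 0.046717


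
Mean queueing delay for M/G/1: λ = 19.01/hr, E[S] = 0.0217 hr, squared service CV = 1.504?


ρ = λ·E[S] = 19.01·0.0217 = 0.4125
E[S²] = E[S]²(1+C_s²) = 0.0217²·(1+1.504) = 0.001179
Wq = λ·E[S²]/(2(1−ρ)) = 19.01·0.001179/(2·0.5875) = 0.01908 hr

Final: 0.01908 hr


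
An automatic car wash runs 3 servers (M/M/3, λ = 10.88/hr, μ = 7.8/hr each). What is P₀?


a = λ/μ = 10.88/7.8 = 1.3949; ρ = a/c = 0.4650
Σ_{k=0}^{2} a^k/k! (terms k=0..2) = 1.00000 + 1.39487 + 0.97283 = 3.36771
Tail: a^3/(3!(1−ρ)) = 2.71396/(6·0.5350) = 0.84540
P₀ = 1/(3.36771 + 0.84540) = 1/4.21311 = 0.237355

Final: 0.237355


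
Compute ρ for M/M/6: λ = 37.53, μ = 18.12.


ρ = λ/(cμ) = 37.53/(6·18.12) = 37.53/108.72 = 0.3452

Final: 0.3452


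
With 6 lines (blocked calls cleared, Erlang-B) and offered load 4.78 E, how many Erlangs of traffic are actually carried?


B(6,4.78) = 0.175271 (Erlang-B)
Carried load = a(1 − B) = 4.78·(1 − 0.175271) = 4.78·0.824729 = 3.9422 E

Final: 3.9422 Erlangs


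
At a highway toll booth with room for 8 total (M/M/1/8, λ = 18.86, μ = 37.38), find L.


ρ = 18.86/37.38 = 0.5045
L = ρ[1 − (K+1)ρ^K + Kρ^(K+1)] / [(1−ρ)(1−ρ^(K+1))]
Numerator: 0.5045·(1 − 9·0.004200 + 8·0.002119) = 0.494030
Denominator: (0.4955)·(0.997881) = 0.494402
L = 0.494030/0.494402 = 0.9992

Final: 0.9992


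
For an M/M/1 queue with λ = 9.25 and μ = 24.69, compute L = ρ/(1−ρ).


ρ = λ/μ = 9.25/24.69 = 0.3746
L = ρ/(1−ρ) = 0.3746/(1 − 0.3746) = 0.3746/0.6254 = 0.5991

Final: 0.5991


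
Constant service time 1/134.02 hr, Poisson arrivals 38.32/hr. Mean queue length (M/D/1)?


ρ = 38.32/134.02 = 0.2859
M/D/1: Lq = ρ²/(2(1−ρ)) = 0.08175/(2·0.7141) = 0.05725

Final: 0.05725


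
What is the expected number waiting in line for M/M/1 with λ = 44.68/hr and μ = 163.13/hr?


ρ = 44.68/163.13 = 0.2739
Lq = ρ²/(1−ρ) = 0.07502/0.7261 = 0.1033

Final: 0.1033


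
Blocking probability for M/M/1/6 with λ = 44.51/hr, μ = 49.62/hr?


ρ = λ/μ = 44.51/49.62 = 0.8970
P_K = (1−ρ)ρ^K/(1−ρ^(K+1)) = (0.1030·0.520961)/(1 − 0.467311)
= 0.053650/0.532689 = 0.100715

Final: 0.100715


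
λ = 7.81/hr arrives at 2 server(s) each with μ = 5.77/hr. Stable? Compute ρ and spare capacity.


Total capacity cμ = 2·5.77 = 11.54/hr
ρ = λ/(cμ) = 7.81/11.54 = 0.6768
Stable ⇔ ρ < 1: YES
Spare capacity = cμ − λ = 11.54 − 7.81 = 3.73/hr

Final: ρ = 0.6768; stable; margin = 3.73/hr


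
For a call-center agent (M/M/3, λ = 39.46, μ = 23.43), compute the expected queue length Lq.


a = λ/μ = 1.6842; ρ = a/3 = 0.5614
P₀ = 0.168988
Lq = P₀·a^c·ρ / (c!·(1−ρ)²) = 0.168988·4.77699·0.5614/(6·0.19238)
= 0.39261

Final: 0.39261


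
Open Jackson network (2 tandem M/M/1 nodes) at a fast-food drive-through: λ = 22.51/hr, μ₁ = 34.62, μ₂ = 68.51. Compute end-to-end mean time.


Each node sees arrival rate λ = 22.51/hr (tandem ⇒ throughput preserved).
W₁ = 1/(μ₁−λ) = 1/(34.62−22.51) = 0.08258 hr
W₂ = 1/(μ₂−λ) = 1/(68.51−22.51) = 0.02174 hr
W_total = W₁ + W₂ = 0.08258 + 0.02174 = 0.10432 hr

Final: 0.10432 hr


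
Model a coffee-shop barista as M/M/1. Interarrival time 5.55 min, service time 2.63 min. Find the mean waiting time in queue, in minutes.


λ = 60/5.55 = 10.8108 /hr
μ = 60/2.63 = 22.8137 /hr
ρ = λ/μ = 10.8108/22.8137 = 0.4739
Wq = ρ/(μ−λ) = 0.4739/(22.8137−10.8108) = 0.03948 hr
In minutes: 0.03948·60 = 2.369 min

Final: 2.369 min


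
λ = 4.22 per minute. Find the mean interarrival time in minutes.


Mean interarrival time = 1/λ = 1/4.22 minute = 0.23697 minute
In minutes: 0.23697 × 1 = 0.2370 min

Final: 0.2370 min


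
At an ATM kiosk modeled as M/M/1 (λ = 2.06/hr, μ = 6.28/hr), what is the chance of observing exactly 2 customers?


ρ = 2.06/6.28 = 0.3280
P_n = (1−ρ)·ρ^n = (1 − 0.3280)·0.3280^2 = 0.6720·0.107601 = 0.072305

Final: 0.072305


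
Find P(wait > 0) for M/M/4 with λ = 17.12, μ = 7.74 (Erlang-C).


a = λ/μ = 2.2119; ρ = a/4 = 0.5530
P₀ = 0.103170 (from M/M/c formula)
C(c,a) = [a^c/(c!(1−ρ))]·P₀ = [23.93598/(24·0.4470)]·0.103170
= 2.23103·0.103170 = 0.230176

Final: 0.230176


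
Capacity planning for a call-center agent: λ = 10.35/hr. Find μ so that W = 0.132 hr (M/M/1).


W = 1/(μ−λ) ⇒ μ − λ = 1/W = 1/0.132 = 7.5758
μ = λ + 1/W = 10.35 + 7.5758 = 17.9258 per hr

Final: 17.9258 /hr


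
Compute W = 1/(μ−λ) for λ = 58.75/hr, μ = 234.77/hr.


W = 1/(μ−λ) = 1/(234.77 − 58.75) = 1/176.02 = 0.005681 hr

Final: 0.005681 hr


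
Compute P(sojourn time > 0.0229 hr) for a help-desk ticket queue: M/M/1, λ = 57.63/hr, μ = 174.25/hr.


W ~ Exponential(μ−λ) for M/M/1.
μ − λ = 174.25 − 57.63 = 116.6200
P(W > t) = e^{−(μ−λ)t} = e^{−2.6706} = 0.069211

Final: 0.069211


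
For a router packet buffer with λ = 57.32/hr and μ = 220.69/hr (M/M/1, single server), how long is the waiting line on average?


ρ = 57.32/220.69 = 0.2597
Lq = ρ²/(1−ρ) = 0.06746/0.7403 = 0.09113

Final: 0.09113


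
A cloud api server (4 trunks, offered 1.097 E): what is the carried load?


B(4,1.097) = 0.020255 (Erlang-B)
Carried load = a(1 − B) = 1.097·(1 − 0.020255) = 1.097·0.979745 = 1.0748 E

Final: 1.0748 Erlangs


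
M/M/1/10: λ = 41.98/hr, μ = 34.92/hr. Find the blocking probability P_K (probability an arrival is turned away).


ρ = λ/μ = 41.98/34.92 = 1.2022
P_K = (1−ρ)ρ^K/(1−ρ^(K+1)) = (-0.2022·6.304955)/(1 − 7.579668)
= -1.274713/-6.579668 = 0.193735

Final: 0.193735


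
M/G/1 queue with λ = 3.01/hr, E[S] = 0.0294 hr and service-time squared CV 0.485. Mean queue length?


ρ = λ·E[S] = 3.01·0.0294 = 0.08849
Lq = ρ²(1+C_s²)/(2(1−ρ)) = 0.007831·(1+0.485)/(2·0.9115)
= 0.007831·1.4850/1.8230 = 0.006379

Final: 0.006379


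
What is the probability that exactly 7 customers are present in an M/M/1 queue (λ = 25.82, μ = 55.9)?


ρ = 25.82/55.9 = 0.4619
P_n = (1−ρ)·ρ^n = (1 − 0.4619)·0.4619^7 = 0.5381·0.004486 = 0.002414

Final: 0.002414


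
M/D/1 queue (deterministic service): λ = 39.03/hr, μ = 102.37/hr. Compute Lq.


ρ = 39.03/102.37 = 0.3813
M/D/1: Lq = ρ²/(2(1−ρ)) = 0.1454/(2·0.6187) = 0.11747

Final: 0.11747


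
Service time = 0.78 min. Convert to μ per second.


μ = 1/(service time) in consistent units.
1 second = 0.0166667 min, so μ = 0.0166667/0.78 = 0.02137 per second

Final: 0.02137 /sec


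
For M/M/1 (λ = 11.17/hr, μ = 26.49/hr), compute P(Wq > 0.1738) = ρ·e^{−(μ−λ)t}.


ρ = 11.17/26.49 = 0.4217
P(Wq > t) = ρ·e^{−(μ−λ)t} = 0.4217·e^{−2.6626}
= 0.4217·0.069765 = 0.029418

Final: 0.029418


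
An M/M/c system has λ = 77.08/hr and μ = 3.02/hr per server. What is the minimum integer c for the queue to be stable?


Stability requires cμ > λ ⇔ c > λ/μ.
λ/μ = 77.08/3.02 = 25.5232
Minimum integer c = ⌊25.5232⌋ + 1 = 26
Check: 26·3.02 = 78.52 > 77.08, while 25·3.02 = 75.50 ≤ 77.08

Final: 26 servers


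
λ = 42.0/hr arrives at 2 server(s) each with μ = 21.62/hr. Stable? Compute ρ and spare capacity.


Total capacity cμ = 2·21.62 = 43.24/hr
ρ = λ/(cμ) = 42.0/43.24 = 0.9713
Stable ⇔ ρ < 1: YES
Spare capacity = cμ − λ = 43.24 − 42.0 = 1.24/hr

Final: ρ = 0.9713; stable; margin = 1.24/hr


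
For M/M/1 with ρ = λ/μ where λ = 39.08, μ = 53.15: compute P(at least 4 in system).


ρ = 39.08/53.15 = 0.7353
P(N ≥ n) = ρ^n = 0.7353^4 = 0.292284

Final: 0.292284


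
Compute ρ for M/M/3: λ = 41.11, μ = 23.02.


ρ = λ/(cμ) = 41.11/(3·23.02) = 41.11/69.06 = 0.5953

Final: 0.5953


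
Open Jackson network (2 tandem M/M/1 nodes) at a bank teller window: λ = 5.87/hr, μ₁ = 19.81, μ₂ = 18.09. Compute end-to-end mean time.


Each node sees arrival rate λ = 5.87/hr (tandem ⇒ throughput preserved).
W₁ = 1/(μ₁−λ) = 1/(19.81−5.87) = 0.07174 hr
W₂ = 1/(μ₂−λ) = 1/(18.09−5.87) = 0.08183 hr
W_total = W₁ + W₂ = 0.07174 + 0.08183 = 0.15357 hr

Final: 0.15357 hr


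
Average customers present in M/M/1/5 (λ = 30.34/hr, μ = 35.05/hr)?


ρ = 30.34/35.05 = 0.8656
L = ρ[1 − (K+1)ρ^K + Kρ^(K+1)] / [(1−ρ)(1−ρ^(K+1))]
Numerator: 0.8656·(1 − 6·0.486002 + 5·0.420693) = 0.162265
Denominator: (0.1344)·(0.579307) = 0.077847
L = 0.162265/0.077847 = 2.0844

Final: 2.0844


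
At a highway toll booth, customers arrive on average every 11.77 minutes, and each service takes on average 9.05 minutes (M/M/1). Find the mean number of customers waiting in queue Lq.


λ = 60/11.77 = 5.0977 /hr
μ = 60/9.05 = 6.6298 /hr
ρ = λ/μ = 5.0977/6.6298 = 0.7689
Lq = ρ²/(1−ρ) = 0.5912/0.2311 = 2.5583

Final: 2.5583


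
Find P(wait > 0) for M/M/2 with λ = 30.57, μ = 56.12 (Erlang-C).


a = λ/μ = 0.5447; ρ = a/2 = 0.2724
P₀ = 0.571879 (from M/M/c formula)
C(c,a) = [a^c/(c!(1−ρ))]·P₀ = [0.29673/(2·0.7276)]·0.571879
= 0.20390·0.571879 = 0.116604

Final: 0.116604


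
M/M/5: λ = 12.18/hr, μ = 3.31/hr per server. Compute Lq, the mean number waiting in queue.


a = λ/μ = 3.6798; ρ = a/5 = 0.7360
P₀ = 0.020539
Lq = P₀·a^c·ρ / (c!·(1−ρ)²) = 0.020539·674.67788·0.7360/(120·0.06972)
= 1.21895

Final: 1.21895


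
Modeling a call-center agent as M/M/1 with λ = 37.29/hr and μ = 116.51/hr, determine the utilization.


ρ = λ/μ = 37.29/116.51 = 0.3201

Final: 0.3201


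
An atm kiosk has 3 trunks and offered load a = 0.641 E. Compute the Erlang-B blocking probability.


B(c,a) = (a^c/c!) / Σ_{k=0}^{c} a^k/k!
a^3/3! = 0.043896
Σ terms (k=0..3): 1.00000 + 0.64100 + 0.20544 + 0.04390 = 1.890336
B = 0.043896/1.890336 = 0.023221

Final: 0.023221


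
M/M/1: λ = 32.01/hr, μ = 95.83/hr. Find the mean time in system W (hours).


W = 1/(μ−λ) = 1/(95.83 − 32.01) = 1/63.82 = 0.01567 hr

Final: 0.01567 hr


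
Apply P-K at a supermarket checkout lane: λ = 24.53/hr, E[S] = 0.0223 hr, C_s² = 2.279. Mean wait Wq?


ρ = λ·E[S] = 24.53·0.0223 = 0.5470
E[S²] = E[S]²(1+C_s²) = 0.0223²·(1+2.279) = 0.001631
Wq = λ·E[S²]/(2(1−ρ)) = 24.53·0.001631/(2·0.4530) = 0.04415 hr

Final: 0.04415 hr


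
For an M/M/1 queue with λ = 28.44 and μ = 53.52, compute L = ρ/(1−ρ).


ρ = λ/μ = 28.44/53.52 = 0.5314
L = ρ/(1−ρ) = 0.5314/(1 − 0.5314) = 0.5314/0.4686 = 1.1340

Final: 1.1340


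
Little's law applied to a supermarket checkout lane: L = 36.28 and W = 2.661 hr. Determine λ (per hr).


λ = L/W = 36.28/2.661 = 13.6340 /hr

Final: 13.6340 /hr


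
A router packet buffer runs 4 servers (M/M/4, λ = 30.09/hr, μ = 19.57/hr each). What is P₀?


a = λ/μ = 30.09/19.57 = 1.5376; ρ = a/c = 0.3844
Σ_{k=0}^{3} a^k/k! (terms k=0..3) = 1.00000 + 1.53756 + 1.18204 + 0.60582 = 4.32542
Tail: a^4/(4!(1−ρ)) = 5.58889/(24·0.6156) = 0.37828
P₀ = 1/(4.32542 + 0.37828) = 1/4.70369 = 0.212599

Final: 0.212599


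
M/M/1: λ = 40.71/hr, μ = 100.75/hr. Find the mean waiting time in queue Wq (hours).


ρ = 40.71/100.75 = 0.4041
Wq = ρ/(μ−λ) = 0.4041/(100.75 − 40.71) = 0.4041/60.04 = 0.006730 hr

Final: 0.006730 hr


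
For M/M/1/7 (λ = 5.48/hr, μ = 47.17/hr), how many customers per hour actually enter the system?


ρ = 0.1162; P_K = (1−ρ)ρ^7/(1−ρ^8) = 0.0000002524
λ_eff = λ(1 − P_K) = 5.48·(1 − 0.0000002524) = 5.48·1.000000 = 5.4800 /hr

Final: 5.4800 /hr


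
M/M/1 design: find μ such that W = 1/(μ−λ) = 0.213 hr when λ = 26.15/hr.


W = 1/(μ−λ) ⇒ μ − λ = 1/W = 1/0.213 = 4.6948
μ = λ + 1/W = 26.15 + 4.6948 = 30.8448 per hr

Final: 30.8448 /hr


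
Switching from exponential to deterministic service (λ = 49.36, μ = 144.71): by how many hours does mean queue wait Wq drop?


ρ = 49.36/144.71 = 0.3411
Wq(M/M/1) = ρ/(μ−λ) = 0.3411/95.35 = 0.003577 hr
Wq(M/D/1) = ρ/(2(μ−λ)) = 0.001789 hr
Savings = 0.003577 − 0.001789 = 0.001789 hr

Final: 0.001789 hr


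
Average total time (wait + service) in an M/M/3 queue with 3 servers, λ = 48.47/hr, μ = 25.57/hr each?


a = 1.8956; ρ = 0.6319; P₀ = 0.128604
Lq = P₀·a^c·ρ/(c!(1−ρ)²) = 0.68065
Wq = Lq/λ = 0.68065/48.47 = 0.01404 hr
W = Wq + 1/μ = 0.01404 + 0.03911 = 0.05315 hr

Final: 0.05315 hr


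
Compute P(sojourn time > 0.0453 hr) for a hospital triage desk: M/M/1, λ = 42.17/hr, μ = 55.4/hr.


W ~ Exponential(μ−λ) for M/M/1.
μ − λ = 55.4 − 42.17 = 13.2300
P(W > t) = e^{−(μ−λ)t} = e^{−0.5993} = 0.549186

Final: 0.549186


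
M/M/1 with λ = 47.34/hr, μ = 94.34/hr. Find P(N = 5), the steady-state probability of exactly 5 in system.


ρ = 47.34/94.34 = 0.5018
P_n = (1−ρ)·ρ^n = (1 − 0.5018)·0.5018^5 = 0.4982·0.031817 = 0.015851

Final: 0.015851


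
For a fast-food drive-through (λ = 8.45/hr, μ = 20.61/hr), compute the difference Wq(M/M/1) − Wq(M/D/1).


ρ = 8.45/20.61 = 0.4100
Wq(M/M/1) = ρ/(μ−λ) = 0.4100/12.16 = 0.03372 hr
Wq(M/D/1) = ρ/(2(μ−λ)) = 0.01686 hr
Savings = 0.03372 − 0.01686 = 0.01686 hr

Final: 0.01686 hr


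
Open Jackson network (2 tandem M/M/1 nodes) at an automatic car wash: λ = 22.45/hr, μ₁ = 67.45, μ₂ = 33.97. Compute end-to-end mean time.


Each node sees arrival rate λ = 22.45/hr (tandem ⇒ throughput preserved).
W₁ = 1/(μ₁−λ) = 1/(67.45−22.45) = 0.02222 hr
W₂ = 1/(μ₂−λ) = 1/(33.97−22.45) = 0.08681 hr
W_total = W₁ + W₂ = 0.02222 + 0.08681 = 0.10903 hr

Final: 0.10903 hr


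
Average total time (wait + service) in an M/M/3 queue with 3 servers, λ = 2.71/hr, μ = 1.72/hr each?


a = 1.5756; ρ = 0.5252; P₀ = 0.192687
Lq = P₀·a^c·ρ/(c!(1−ρ)²) = 0.29262
Wq = Lq/λ = 0.29262/2.71 = 0.10798 hr
W = Wq + 1/μ = 0.10798 + 0.58140 = 0.68937 hr

Final: 0.68937 hr


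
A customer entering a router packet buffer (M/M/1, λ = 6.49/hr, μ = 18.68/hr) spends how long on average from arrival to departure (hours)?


W = 1/(μ−λ) = 1/(18.68 − 6.49) = 1/12.19 = 0.08203 hr

Final: 0.08203 hr


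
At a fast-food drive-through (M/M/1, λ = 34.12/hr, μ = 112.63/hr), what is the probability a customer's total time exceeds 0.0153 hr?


W ~ Exponential(μ−λ) for M/M/1.
μ − λ = 112.63 − 34.12 = 78.5100
P(W > t) = e^{−(μ−λ)t} = e^{−1.2012} = 0.300832

Final: 0.300832


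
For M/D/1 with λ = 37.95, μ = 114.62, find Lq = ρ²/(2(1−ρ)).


ρ = 37.95/114.62 = 0.3311
M/D/1: Lq = ρ²/(2(1−ρ)) = 0.1096/(2·0.6689) = 0.08194

Final: 0.08194


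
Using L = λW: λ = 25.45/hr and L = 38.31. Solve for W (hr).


W = L/λ = 38.31/25.45 = 1.5053 hr

Final: 1.5053 hr


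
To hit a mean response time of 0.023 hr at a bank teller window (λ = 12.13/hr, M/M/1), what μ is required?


W = 1/(μ−λ) ⇒ μ − λ = 1/W = 1/0.023 = 43.4783
μ = λ + 1/W = 12.13 + 43.4783 = 55.6083 per hr

Final: 55.6083 /hr


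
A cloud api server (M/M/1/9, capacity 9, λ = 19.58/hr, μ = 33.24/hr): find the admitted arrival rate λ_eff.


ρ = 0.5890; P_K = (1−ρ)ρ^9/(1−ρ^10) = 0.003527
λ_eff = λ(1 − P_K) = 19.58·(1 − 0.003527) = 19.58·0.996473 = 19.5110 /hr

Final: 19.5110 /hr


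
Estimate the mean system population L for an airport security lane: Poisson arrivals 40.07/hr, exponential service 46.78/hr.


ρ = λ/μ = 40.07/46.78 = 0.8566
L = ρ/(1−ρ) = 0.8566/(1 − 0.8566) = 0.8566/0.1434 = 5.9717

Final: 5.9717


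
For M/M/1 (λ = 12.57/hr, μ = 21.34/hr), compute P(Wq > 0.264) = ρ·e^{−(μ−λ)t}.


ρ = 12.57/21.34 = 0.5890
P(Wq > t) = ρ·e^{−(μ−λ)t} = 0.5890·e^{−2.3153}
= 0.5890·0.098739 = 0.058160

Final: 0.058160


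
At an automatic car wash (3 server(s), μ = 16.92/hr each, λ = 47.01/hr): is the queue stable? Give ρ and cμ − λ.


Total capacity cμ = 3·16.92 = 50.76/hr
ρ = λ/(cμ) = 47.01/50.76 = 0.9261
Stable ⇔ ρ < 1: YES
Spare capacity = cμ − λ = 50.76 − 47.01 = 3.75/hr

Final: ρ = 0.9261; stable; margin = 3.75/hr


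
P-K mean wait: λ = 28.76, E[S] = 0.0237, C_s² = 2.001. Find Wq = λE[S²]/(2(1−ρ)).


ρ = λ·E[S] = 28.76·0.0237 = 0.6816
E[S²] = E[S]²(1+C_s²) = 0.0237²·(1+2.001) = 0.001686
Wq = λ·E[S²]/(2(1−ρ)) = 28.76·0.001686/(2·0.3184) = 0.07613 hr

Final: 0.07613 hr


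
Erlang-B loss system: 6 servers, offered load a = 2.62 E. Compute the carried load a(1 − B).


B(6,2.62) = 0.033299 (Erlang-B)
Carried load = a(1 − B) = 2.62·(1 − 0.033299) = 2.62·0.966701 = 2.5328 E

Final: 2.5328 Erlangs


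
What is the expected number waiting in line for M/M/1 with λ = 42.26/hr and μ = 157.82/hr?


ρ = 42.26/157.82 = 0.2678
Lq = ρ²/(1−ρ) = 0.07170/0.7322 = 0.09792

Final: 0.09792


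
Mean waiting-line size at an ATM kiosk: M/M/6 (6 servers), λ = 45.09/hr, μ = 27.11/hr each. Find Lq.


a = λ/μ = 1.6632; ρ = a/6 = 0.2772
P₀ = 0.189437
Lq = P₀·a^c·ρ / (c!·(1−ρ)²) = 0.189437·21.16919·0.2772/(720·0.52243)
= 0.002955

Final: 0.002955


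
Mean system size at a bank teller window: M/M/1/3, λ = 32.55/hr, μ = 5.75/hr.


ρ = 32.55/5.75 = 5.6609
L = ρ[1 − (K+1)ρ^K + Kρ^(K+1)] / [(1−ρ)(1−ρ^(K+1))]
Numerator: 5.6609·(1 − 4·181.405080 + 3·1026.910496) = 13337.638007
Denominator: (-4.6609)·(-1025.910496) = 4781.635008
L = 13337.638007/4781.635008 = 2.7893

Final: 2.7893


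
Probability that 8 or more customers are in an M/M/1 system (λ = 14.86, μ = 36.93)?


ρ = 14.86/36.93 = 0.4024
P(N ≥ n) = ρ^n = 0.4024^8 = 0.0006873

Final: 0.0006873


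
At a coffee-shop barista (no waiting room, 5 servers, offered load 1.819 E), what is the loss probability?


B(c,a) = (a^c/c!) / Σ_{k=0}^{c} a^k/k!
a^5/5! = 0.165952
Σ terms (k=0..5): 1.00000 + 1.81900 + 1.65438 + 1.00311 + 0.45616 + 0.16595 = 6.098601
B = 0.165952/6.098601 = 0.027211

Final: 0.027211


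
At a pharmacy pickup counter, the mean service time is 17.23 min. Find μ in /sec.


μ = 1/(service time) in consistent units.
1 second = 0.0166667 min, so μ = 0.0166667/17.23 = 0.0009673 per second

Final: 0.0009673 /sec


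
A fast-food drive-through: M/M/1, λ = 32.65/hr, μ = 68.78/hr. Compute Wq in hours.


ρ = 32.65/68.78 = 0.4747
Wq = ρ/(μ−λ) = 0.4747/(68.78 − 32.65) = 0.4747/36.13 = 0.01314 hr

Final: 0.01314 hr


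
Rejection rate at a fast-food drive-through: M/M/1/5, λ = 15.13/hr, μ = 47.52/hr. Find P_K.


ρ = λ/μ = 15.13/47.52 = 0.3184
P_K = (1−ρ)ρ^K/(1−ρ^(K+1)) = (0.6816·0.003272)/(1 − 0.001042)
= 0.002230/0.998958 = 0.002233

Final: 0.002233


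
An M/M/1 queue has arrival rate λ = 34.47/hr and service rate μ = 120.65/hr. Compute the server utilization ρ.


ρ = λ/μ = 34.47/120.65 = 0.2857

Final: 0.2857


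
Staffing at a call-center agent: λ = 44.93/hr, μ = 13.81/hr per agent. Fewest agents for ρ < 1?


Stability requires cμ > λ ⇔ c > λ/μ.
λ/μ = 44.93/13.81 = 3.2534
Minimum integer c = ⌊3.2534⌋ + 1 = 4
Check: 4·13.81 = 55.24 > 44.93, while 3·13.81 = 41.43 ≤ 44.93

Final: 4 servers


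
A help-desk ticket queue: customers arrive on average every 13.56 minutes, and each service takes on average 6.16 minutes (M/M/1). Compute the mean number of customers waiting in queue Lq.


λ = 60/13.56 = 4.4248 /hr
μ = 60/6.16 = 9.7403 /hr
ρ = λ/μ = 4.4248/9.7403 = 0.4543
Lq = ρ²/(1−ρ) = 0.2064/0.5457 = 0.3782

Final: 0.3782


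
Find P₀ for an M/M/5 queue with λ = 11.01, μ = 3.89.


a = λ/μ = 11.01/3.89 = 2.8303; ρ = a/c = 0.5661
Σ_{k=0}^{4} a^k/k! (terms k=0..4) = 1.00000 + 2.83033 + 4.00540 + 3.77887 + 2.67387 = 14.28847
Tail: a^5/(5!(1−ρ)) = 181.63042/(120·0.4339) = 3.48806
P₀ = 1/(14.28847 + 3.48806) = 1/17.77653 = 0.056254

Final: 0.056254


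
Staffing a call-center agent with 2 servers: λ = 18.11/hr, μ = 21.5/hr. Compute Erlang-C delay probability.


a = λ/μ = 0.8423; ρ = a/2 = 0.4212
P₀ = 0.407298 (from M/M/c formula)
C(c,a) = [a^c/(c!(1−ρ))]·P₀ = [0.70951/(2·0.5788)]·0.407298
= 0.61288·0.407298 = 0.249624

Final: 0.249624


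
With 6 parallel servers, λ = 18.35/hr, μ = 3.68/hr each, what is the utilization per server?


ρ = λ/(cμ) = 18.35/(6·3.68) = 18.35/22.08 = 0.8311

Final: 0.8311


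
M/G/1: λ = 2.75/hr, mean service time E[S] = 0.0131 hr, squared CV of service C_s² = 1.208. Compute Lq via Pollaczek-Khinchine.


ρ = λ·E[S] = 2.75·0.0131 = 0.03603
Lq = ρ²(1+C_s²)/(2(1−ρ)) = 0.001298·(1+1.208)/(2·0.9640)
= 0.001298·2.2080/1.9280 = 0.001486

Final: 0.001486


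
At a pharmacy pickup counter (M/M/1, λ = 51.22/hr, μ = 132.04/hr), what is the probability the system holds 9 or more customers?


ρ = 51.22/132.04 = 0.3879
P(N ≥ n) = ρ^n = 0.3879^9 = 0.0001989

Final: 0.0001989


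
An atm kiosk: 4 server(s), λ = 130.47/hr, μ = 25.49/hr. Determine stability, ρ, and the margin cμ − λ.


Total capacity cμ = 4·25.49 = 101.96/hr
ρ = λ/(cμ) = 130.47/101.96 = 1.2796
Stable ⇔ ρ < 1: NO
Spare capacity = cμ − λ = 101.96 − 130.47 = -28.51/hr

Final: ρ = 1.2796; unstable; margin = -28.51/hr


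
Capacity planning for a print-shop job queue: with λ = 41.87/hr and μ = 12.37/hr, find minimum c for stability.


Stability requires cμ > λ ⇔ c > λ/μ.
λ/μ = 41.87/12.37 = 3.3848
Minimum integer c = ⌊3.3848⌋ + 1 = 4
Check: 4·12.37 = 49.48 > 41.87, while 3·12.37 = 37.11 ≤ 41.87

Final: 4 servers


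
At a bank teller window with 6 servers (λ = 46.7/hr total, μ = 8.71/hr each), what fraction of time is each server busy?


ρ = λ/(cμ) = 46.7/(6·8.71) = 46.7/52.26 = 0.8936

Final: 0.8936


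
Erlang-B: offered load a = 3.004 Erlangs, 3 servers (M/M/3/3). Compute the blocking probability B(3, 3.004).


B(c,a) = (a^c/c!) / Σ_{k=0}^{c} a^k/k!
a^3/3! = 4.518024
Σ terms (k=0..3): 1.00000 + 3.00400 + 4.51201 + 4.51802 = 13.034032
B = 4.518024/13.034032 = 0.346633

Final: 0.346633


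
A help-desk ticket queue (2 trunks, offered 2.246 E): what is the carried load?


B(2,2.246) = 0.437265 (Erlang-B)
Carried load = a(1 − B) = 2.246·(1 − 0.437265) = 2.246·0.562735 = 1.2639 E

Final: 1.2639 Erlangs


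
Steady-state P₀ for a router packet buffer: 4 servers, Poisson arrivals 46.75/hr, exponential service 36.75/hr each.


a = λ/μ = 46.75/36.75 = 1.2721; ρ = a/c = 0.3180
Σ_{k=0}^{3} a^k/k! (terms k=0..3) = 1.00000 + 1.27211 + 0.80913 + 0.34310 = 3.42434
Tail: a^4/(4!(1−ρ)) = 2.61877/(24·0.6820) = 0.16000
P₀ = 1/(3.42434 + 0.16000) = 1/3.58434 = 0.278991

Final: 0.278991


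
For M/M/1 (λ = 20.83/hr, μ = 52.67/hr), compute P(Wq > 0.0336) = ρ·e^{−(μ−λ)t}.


ρ = 20.83/52.67 = 0.3955
P(Wq > t) = ρ·e^{−(μ−λ)t} = 0.3955·e^{−1.0698}
= 0.3955·0.343069 = 0.135677

Final: 0.135677
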